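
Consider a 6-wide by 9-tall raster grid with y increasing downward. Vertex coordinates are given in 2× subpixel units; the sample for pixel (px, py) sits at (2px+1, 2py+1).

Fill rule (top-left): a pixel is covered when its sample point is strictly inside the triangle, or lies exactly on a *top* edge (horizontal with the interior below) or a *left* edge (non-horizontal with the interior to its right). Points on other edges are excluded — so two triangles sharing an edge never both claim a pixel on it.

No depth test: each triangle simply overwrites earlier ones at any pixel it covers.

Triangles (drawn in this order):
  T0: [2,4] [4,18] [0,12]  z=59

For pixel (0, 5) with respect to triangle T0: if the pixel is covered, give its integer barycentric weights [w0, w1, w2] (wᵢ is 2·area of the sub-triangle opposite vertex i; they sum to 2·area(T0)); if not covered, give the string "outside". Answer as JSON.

T0:
  2·area = 44
  edge (2, 4)→(4, 18): d=(2,14) right/bottom  bias=-1
  edge (4, 18)→(0, 12): d=(-4,-6) top-left  bias=+0
  edge (0, 12)→(2, 4): d=(2,-8) top-left  bias=+0
    (0,4)@(1, 9): e=[24,18,2] → X
    (1,4)@(3, 9): e=[-4,30,18] → .
    (0,5)@(1, 11): e=[28,10,6] → X
    (1,5)@(3, 11): e=[0,22,22] → .  [on edge]
    (0,6)@(1, 13): e=[32,2,10] → X
    (1,6)@(3, 13): e=[4,14,26] → X
    (2,6)@(5, 13): e=[-24,26,42] → .
    (0,7)@(1, 15): e=[36,-6,14] → .
    (1,7)@(3, 15): e=[8,6,30] → X
    (2,7)@(5, 15): e=[-20,18,46] → .
    (1,8)@(3, 17): e=[12,-2,34] → .
  covered (5 px):
    . . . . . .
    . . . . . .
    . . . . . .
    . . . . . .
    X . . . . .
    X . . . . .
    X X . . . .
    . X . . . .
    . . . . . .

Final: [10,6,28]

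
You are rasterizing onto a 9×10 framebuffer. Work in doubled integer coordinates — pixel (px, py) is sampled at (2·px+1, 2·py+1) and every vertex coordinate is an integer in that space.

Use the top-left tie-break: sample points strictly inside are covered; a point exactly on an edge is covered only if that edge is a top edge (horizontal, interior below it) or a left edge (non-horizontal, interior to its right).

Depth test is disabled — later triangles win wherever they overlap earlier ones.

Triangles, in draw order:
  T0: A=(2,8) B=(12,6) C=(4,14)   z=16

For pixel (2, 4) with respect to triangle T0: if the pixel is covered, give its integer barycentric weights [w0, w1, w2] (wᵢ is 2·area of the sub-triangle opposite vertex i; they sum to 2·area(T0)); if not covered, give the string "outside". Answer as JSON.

T0:
  2·area = 64
  edge (2, 8)→(12, 6): d=(10,-2) top-left  bias=+0
  edge (12, 6)→(4, 14): d=(-8,8) right/bottom  bias=-1
  edge (4, 14)→(2, 8): d=(-2,-6) top-left  bias=+0
    (8,0)@(17, 1): e=[-40,0,104] → .  [on edge]
    (7,1)@(15, 3): e=[-24,0,88] → .  [on edge]
    (0,2)@(1, 5): e=[-32,96,0] → .  [on edge]
    (6,2)@(13, 5): e=[-8,0,72] → .  [on edge]
    (8,2)@(17, 5): e=[0,-32,96] → .  [on edge]
    (3,3)@(7, 7): e=[0,32,32] → X  [on edge]
    (4,3)@(9, 7): e=[4,16,44] → X
    (5,3)@(11, 7): e=[8,0,56] → .  [on edge]
    (1,4)@(3, 9): e=[12,48,4] → X
    (2,4)@(5, 9): e=[16,32,16] → X
    (4,4)@(9, 9): e=[24,0,40] → .  [on edge]
    (1,5)@(3, 11): e=[32,32,0] → X  [on edge]
    (3,5)@(7, 11): e=[40,0,24] → .  [on edge]
    (2,6)@(5, 13): e=[56,0,8] → .  [on edge]
    (1,7)@(3, 15): e=[72,0,-8] → .  [on edge]
    (0,8)@(1, 17): e=[88,0,-24] → .  [on edge]
    (2,8)@(5, 17): e=[96,-32,0] → .  [on edge]
  covered (7 px):
    . . . . . . . . .
    . . . . . . . . .
    . . . . . . . . .
    . . . X X . . . .
    . X X X . . . . .
    . X X . . . . . .
    . . . . . . . . .
    . . . . . . . . .
    . . . . . . . . .
    . . . . . . . . .

Final: [32,16,16]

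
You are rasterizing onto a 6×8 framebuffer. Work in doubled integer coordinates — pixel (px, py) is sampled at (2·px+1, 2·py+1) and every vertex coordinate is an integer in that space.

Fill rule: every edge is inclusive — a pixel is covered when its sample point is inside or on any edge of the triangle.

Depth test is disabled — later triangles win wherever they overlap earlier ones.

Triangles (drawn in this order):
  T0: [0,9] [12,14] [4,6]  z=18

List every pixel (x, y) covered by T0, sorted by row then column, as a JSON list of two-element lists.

T0:
  2·area = 56  (B↔C swapped to make it positive)
  edge (0, 9)→(4, 6): d=(4,-3) inclusive
  edge (4, 6)→(12, 14): d=(8,8) inclusive
  edge (12, 14)→(0, 9): d=(-12,-5) inclusive
    (0,1)@(1, 3): e=[-21,0,77] → .  [on edge]
    (1,2)@(3, 5): e=[-7,0,63] → .  [on edge]
    (1,3)@(3, 7): e=[1,16,39] → X
    (2,3)@(5, 7): e=[7,0,49] → X  [on edge]
    (3,3)@(7, 7): e=[13,-16,59] → .
    (0,4)@(1, 9): e=[3,48,5] → X
    (3,4)@(7, 9): e=[21,0,35] → X  [on edge]
    (4,4)@(9, 9): e=[27,-16,45] → .
    (0,5)@(1, 11): e=[11,64,-19] → .
    (1,5)@(3, 11): e=[17,48,-9] → .
    (2,5)@(5, 11): e=[23,32,1] → X
    (4,5)@(9, 11): e=[35,0,21] → X  [on edge]
    (5,6)@(11, 13): e=[49,0,7] → X  [on edge]
  covered (10 px):
    . . . . . .
    . . . . . .
    . . . . . .
    . X X . . .
    X X X X . .
    . . X X X .
    . . . . . X
    . . . . . .

Final: [[1,3],[2,3],[0,4],[1,4],[2,4],[3,4],[2,5],[3,5],[4,5],[5,6]]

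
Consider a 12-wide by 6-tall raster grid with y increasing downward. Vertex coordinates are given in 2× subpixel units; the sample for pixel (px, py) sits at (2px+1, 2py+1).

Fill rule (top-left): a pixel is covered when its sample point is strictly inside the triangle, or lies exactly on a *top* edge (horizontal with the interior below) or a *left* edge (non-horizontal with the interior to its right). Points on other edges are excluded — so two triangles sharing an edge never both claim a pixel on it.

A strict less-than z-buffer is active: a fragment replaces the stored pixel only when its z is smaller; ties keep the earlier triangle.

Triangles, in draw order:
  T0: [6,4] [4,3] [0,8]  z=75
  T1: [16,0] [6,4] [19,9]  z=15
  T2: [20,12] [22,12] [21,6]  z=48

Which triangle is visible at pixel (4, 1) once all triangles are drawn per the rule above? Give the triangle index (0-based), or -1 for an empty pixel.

T0:
  2·area = 14  (B↔C swapped to make it positive)
  edge (6, 4)→(0, 8): d=(-6,4) right/bottom  bias=-1
  edge (0, 8)→(4, 3): d=(4,-5) top-left  bias=+0
  edge (4, 3)→(6, 4): d=(2,1) right/bottom  bias=-1
    (1,2)@(3, 5): e=[6,3,5] → #
    (2,2)@(5, 5): e=[-2,13,3] → ·
    (0,3)@(1, 7): e=[2,1,11] → #
    (1,3)@(3, 7): e=[-6,11,9] → ·
    (0,4)@(1, 9): e=[-10,9,15] → ·
  covered (2 px):
    · · · · · · · · · · · ·
    · · · · · · · · · · · ·
    · # · · · · · · · · · ·
    # · · · · · · · · · · ·
    · · · · · · · · · · · ·
    · · · · · · · · · · · ·
T1:
  2·area = 102  (B↔C swapped to make it positive)
  edge (16, 0)→(19, 9): d=(3,9) right/bottom  bias=-1
  edge (19, 9)→(6, 4): d=(-13,-5) top-left  bias=+0
  edge (6, 4)→(16, 0): d=(10,-4) top-left  bias=+0
    (7,0)@(15, 1): e=[12,84,6] → #
    (8,0)@(17, 1): e=[-6,94,14] → ·
    (4,1)@(9, 3): e=[72,28,2] → #
    (5,1)@(11, 3): e=[54,38,10] → #
    (6,1)@(13, 3): e=[36,48,18] → #
    (8,1)@(17, 3): e=[0,68,34] → ·  [on edge]
    (4,2)@(9, 5): e=[78,2,22] → #
    (8,2)@(17, 5): e=[6,42,54] → #
    (9,2)@(19, 5): e=[-12,52,62] → ·
    (4,3)@(9, 7): e=[84,-24,42] → ·
    (5,3)@(11, 7): e=[66,-14,50] → ·
    (6,3)@(13, 7): e=[48,-4,58] → ·
    (9,4)@(19, 9): e=[0,0,102] → ·  [on edge]
  covered (12 px):
    · · · · · · · # · · · ·
    · · · · # # # # · · · ·
    · · · · # # # # # · · ·
    · · · · · · · # # · · ·
    · · · · · · · · · · · ·
    · · · · · · · · · · · ·
T2:
  2·area = 12  (B↔C swapped to make it positive)
  edge (20, 12)→(21, 6): d=(1,-6) top-left  bias=+0
  edge (21, 6)→(22, 12): d=(1,6) right/bottom  bias=-1
  edge (22, 12)→(20, 12): d=(-2,0) right/bottom  bias=-1
    (10,3)@(21, 7): e=[1,1,10] → #
    (11,3)@(23, 7): e=[13,-11,10] → ·
    (10,4)@(21, 9): e=[3,3,6] → #
    (11,4)@(23, 9): e=[15,-9,6] → ·
    (10,5)@(21, 11): e=[5,5,2] → #
    (11,5)@(23, 11): e=[17,-7,2] → ·
  covered (3 px):
    · · · · · · · · · · · ·
    · · · · · · · · · · · ·
    · · · · · · · · · · · ·
    · · · · · · · · · · # ·
    · · · · · · · · · · # ·
    · · · · · · · · · · # ·

Z-buffer (winner per pixel, '.' = empty):
  . . . . . . . 1 . . . .
  . . . . 1 1 1 1 . . . .
  . 0 . . 1 1 1 1 1 . . .
  0 . . . . . . 1 1 . 2 .
  . . . . . . . . . . 2 .
  . . . . . . . . . . 2 .

Result: 1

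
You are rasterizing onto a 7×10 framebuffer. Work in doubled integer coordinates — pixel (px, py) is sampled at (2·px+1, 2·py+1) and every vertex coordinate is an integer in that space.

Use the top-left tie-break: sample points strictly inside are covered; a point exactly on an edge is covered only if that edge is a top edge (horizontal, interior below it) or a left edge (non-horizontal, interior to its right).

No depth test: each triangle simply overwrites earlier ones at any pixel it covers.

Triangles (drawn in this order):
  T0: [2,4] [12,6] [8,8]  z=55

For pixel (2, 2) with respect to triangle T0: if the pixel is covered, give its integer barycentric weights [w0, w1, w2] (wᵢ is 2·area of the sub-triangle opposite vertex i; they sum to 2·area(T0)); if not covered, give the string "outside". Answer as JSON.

T0:
  2·area = 28
  edge (2, 4)→(12, 6): d=(10,2) right/bottom  bias=-1
  edge (12, 6)→(8, 8): d=(-4,2) right/bottom  bias=-1
  edge (8, 8)→(2, 4): d=(-6,-4) top-left  bias=+0
    (2,2)@(5, 5): e=[4,18,6] → #
    (3,2)@(7, 5): e=[0,14,14] → ·  [on edge]
    (2,3)@(5, 7): e=[24,10,-6] → ·
    (3,3)@(7, 7): e=[20,6,2] → #
    (4,3)@(9, 7): e=[16,2,10] → #
    (5,3)@(11, 7): e=[12,-2,18] → ·
    (3,4)@(7, 9): e=[40,-2,-10] → ·
    (4,4)@(9, 9): e=[36,-6,-2] → ·
  covered (3 px):
    · · · · · · ·
    · · · · · · ·
    · · # · · · ·
    · · · # # · ·
    · · · · · · ·
    · · · · · · ·
    · · · · · · ·
    · · · · · · ·
    · · · · · · ·
    · · · · · · ·

Answer: [18,6,4]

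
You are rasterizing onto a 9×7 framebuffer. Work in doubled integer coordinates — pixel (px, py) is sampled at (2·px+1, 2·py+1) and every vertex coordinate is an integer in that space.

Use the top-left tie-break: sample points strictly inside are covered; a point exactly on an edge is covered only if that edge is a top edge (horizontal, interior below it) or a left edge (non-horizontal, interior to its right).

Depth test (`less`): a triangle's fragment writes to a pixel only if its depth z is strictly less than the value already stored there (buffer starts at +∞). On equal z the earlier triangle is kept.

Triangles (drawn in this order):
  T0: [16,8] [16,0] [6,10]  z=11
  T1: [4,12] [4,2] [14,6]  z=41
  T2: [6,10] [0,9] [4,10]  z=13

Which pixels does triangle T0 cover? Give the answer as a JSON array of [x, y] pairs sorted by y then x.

T0:
  2·area = 80  (B↔C swapped to make it positive)
  edge (16, 8)→(6, 10): d=(-10,2) right/bottom  bias=-1
  edge (6, 10)→(16, 0): d=(10,-10) top-left  bias=+0
  edge (16, 0)→(16, 8): d=(0,8) right/bottom  bias=-1
    (7,0)@(15, 1): e=[72,0,8] → X  [on edge]
    (8,0)@(17, 1): e=[68,20,-8] → .
    (6,1)@(13, 3): e=[56,0,24] → X  [on edge]
    (8,1)@(17, 3): e=[48,40,-8] → .
    (5,2)@(11, 5): e=[40,0,40] → X  [on edge]
    (8,2)@(17, 5): e=[28,60,-8] → .
    (4,3)@(9, 7): e=[24,0,56] → X  [on edge]
    (8,3)@(17, 7): e=[8,80,-8] → .
    (3,4)@(7, 9): e=[8,0,72] → X  [on edge]
    (5,4)@(11, 9): e=[0,40,40] → .  [on edge]
    (6,4)@(13, 9): e=[-4,60,24] → .
    (7,4)@(15, 9): e=[-8,80,8] → .
    (0,5)@(1, 11): e=[0,-40,120] → .  [on edge]
    (2,5)@(5, 11): e=[-8,0,88] → .  [on edge]
    (1,6)@(3, 13): e=[-24,0,104] → .  [on edge]
  covered (12 px):
    . . . . . . . X .
    . . . . . . X X .
    . . . . . X X X .
    . . . . X X X X .
    . . . X X . . . .
    . . . . . . . . .
    . . . . . . . . .
T1:
  2·area = 100
  edge (4, 12)→(4, 2): d=(0,-10) top-left  bias=+0
  edge (4, 2)→(14, 6): d=(10,4) right/bottom  bias=-1
  edge (14, 6)→(4, 12): d=(-10,6) right/bottom  bias=-1
    (2,1)@(5, 3): e=[10,6,84] → X
    (3,1)@(7, 3): e=[30,-2,72] → .
    (2,2)@(5, 5): e=[10,26,64] → X
    (3,2)@(7, 5): e=[30,18,52] → X
    (4,2)@(9, 5): e=[50,10,40] → X
    (5,2)@(11, 5): e=[70,2,28] → X
    (6,2)@(13, 5): e=[90,-6,16] → .
    (2,3)@(5, 7): e=[10,46,44] → X
    (6,3)@(13, 7): e=[90,14,-4] → .
    (2,4)@(5, 9): e=[10,66,24] → X
    (4,4)@(9, 9): e=[50,50,0] → .  [on edge]
    (5,4)@(11, 9): e=[70,42,-12] → .
  covered (12 px):
    . . . . . . . . .
    . . X . . . . . .
    . . X X X X . . .
    . . X X X X . . .
    . . X X . . . . .
    . . X . . . . . .
    . . . . . . . . .
T2:
  2·area = 2  (B↔C swapped to make it positive)
  edge (6, 10)→(4, 10): d=(-2,0) right/bottom  bias=-1
  edge (4, 10)→(0, 9): d=(-4,-1) top-left  bias=+0
  edge (0, 9)→(6, 10): d=(6,1) right/bottom  bias=-1
  covered (0 px):
    . . . . . . . . .
    . . . . . . . . .
    . . . . . . . . .
    . . . . . . . . .
    . . . . . . . . .
    . . . . . . . . .
    . . . . . . . . .

Result: [[7,0],[6,1],[7,1],[5,2],[6,2],[7,2],[4,3],[5,3],[6,3],[7,3],[3,4],[4,4]]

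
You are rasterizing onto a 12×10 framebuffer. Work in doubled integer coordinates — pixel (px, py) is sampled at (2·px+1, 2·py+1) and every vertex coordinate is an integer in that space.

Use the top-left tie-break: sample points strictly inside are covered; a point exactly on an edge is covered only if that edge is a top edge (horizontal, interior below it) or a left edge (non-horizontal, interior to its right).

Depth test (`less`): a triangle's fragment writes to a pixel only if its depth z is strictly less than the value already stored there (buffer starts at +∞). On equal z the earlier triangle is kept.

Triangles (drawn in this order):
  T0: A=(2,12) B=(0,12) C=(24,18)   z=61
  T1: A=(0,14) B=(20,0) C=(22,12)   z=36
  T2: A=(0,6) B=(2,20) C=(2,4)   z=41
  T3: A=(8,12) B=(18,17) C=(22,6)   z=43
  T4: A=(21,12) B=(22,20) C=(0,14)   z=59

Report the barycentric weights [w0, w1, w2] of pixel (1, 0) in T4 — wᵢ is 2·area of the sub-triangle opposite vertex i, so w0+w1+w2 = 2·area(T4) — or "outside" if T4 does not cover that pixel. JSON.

T0:
  2·area = 12  (B↔C swapped to make it positive)
  edge (2, 12)→(24, 18): d=(22,6) right/bottom  bias=-1
  edge (24, 18)→(0, 12): d=(-24,-6) top-left  bias=+0
  edge (0, 12)→(2, 12): d=(2,0) top-left  bias=+0
    (2,6)@(5, 13): e=[4,6,2] → █
    (3,6)@(7, 13): e=[-8,18,2] → ·
    (2,7)@(5, 15): e=[48,-42,6] → ·
    (6,7)@(13, 15): e=[0,6,6] → ·  [on edge]
  covered (1 px):
    · · · · · · · · · · · ·
    · · · · · · · · · · · ·
    · · · · · · · · · · · ·
    · · · · · · · · · · · ·
    · · · · · · · · · · · ·
    · · · · · · · · · · · ·
    · · █ · · · · · · · · ·
    · · · · · · · · · · · ·
    · · · · · · · · · · · ·
    · · · · · · · · · · · ·
T1:
  2·area = 268
  edge (0, 14)→(20, 0): d=(20,-14) top-left  bias=+0
  edge (20, 0)→(22, 12): d=(2,12) right/bottom  bias=-1
  edge (22, 12)→(0, 14): d=(-22,2) right/bottom  bias=-1
    (9,0)@(19, 1): e=[6,14,248] → █
    (10,0)@(21, 1): e=[34,-10,244] → ·
    (8,1)@(17, 3): e=[18,42,208] → █
    (10,1)@(21, 3): e=[74,-6,200] → ·
    (6,2)@(13, 5): e=[2,94,172] → █
    (7,2)@(15, 5): e=[30,70,168] → █
    (10,2)@(21, 5): e=[114,-2,156] → ·
    (5,3)@(11, 7): e=[14,122,132] → █
    (10,3)@(21, 7): e=[154,2,112] → █
    (11,3)@(23, 7): e=[182,-22,108] → ·
    (4,4)@(9, 9): e=[26,150,92] → █
    (11,4)@(23, 9): e=[222,-18,64] → ·
    (5,6)@(11, 13): e=[134,134,0] → ·  [on edge]
  covered (33 px):
    · · · · · · · · · █ · ·
    · · · · · · · · █ █ · ·
    · · · · · · █ █ █ █ · ·
    · · · · · █ █ █ █ █ █ ·
    · · · · █ █ █ █ █ █ █ ·
    · · █ █ █ █ █ █ █ █ █ ·
    · █ █ █ █ · · · · · · ·
    · · · · · · · · · · · ·
    · · · · · · · · · · · ·
    · · · · · · · · · · · ·
T2:
  2·area = 32  (B↔C swapped to make it positive)
  edge (0, 6)→(2, 4): d=(2,-2) top-left  bias=+0
  edge (2, 4)→(2, 20): d=(0,16) right/bottom  bias=-1
  edge (2, 20)→(0, 6): d=(-2,-14) top-left  bias=+0
    (2,0)@(5, 1): e=[0,-48,80] → ·  [on edge]
    (1,1)@(3, 3): e=[0,-16,48] → ·  [on edge]
    (0,2)@(1, 5): e=[0,16,16] → █  [on edge]
    (1,2)@(3, 5): e=[4,-16,44] → ·
    (0,3)@(1, 7): e=[4,16,12] → █
    (1,3)@(3, 7): e=[8,-16,40] → ·
    (0,4)@(1, 9): e=[8,16,8] → █
    (1,4)@(3, 9): e=[12,-16,36] → ·
    (0,5)@(1, 11): e=[12,16,4] → █
    (1,5)@(3, 11): e=[16,-16,32] → ·
    (0,6)@(1, 13): e=[16,16,0] → █  [on edge]
    (1,6)@(3, 13): e=[20,-16,28] → ·
  covered (5 px):
    · · · · · · · · · · · ·
    · · · · · · · · · · · ·
    █ · · · · · · · · · · ·
    █ · · · · · · · · · · ·
    █ · · · · · · · · · · ·
    █ · · · · · · · · · · ·
    █ · · · · · · · · · · ·
    · · · · · · · · · · · ·
    · · · · · · · · · · · ·
    · · · · · · · · · · · ·
T3:
  2·area = 130  (B↔C swapped to make it positive)
  edge (8, 12)→(22, 6): d=(14,-6) top-left  bias=+0
  edge (22, 6)→(18, 17): d=(-4,11) right/bottom  bias=-1
  edge (18, 17)→(8, 12): d=(-10,-5) top-left  bias=+0
    (10,3)@(21, 7): e=[8,7,115] → █
    (11,3)@(23, 7): e=[20,-15,125] → ·
    (7,4)@(15, 9): e=[0,65,65] → █  [on edge]
    (8,4)@(17, 9): e=[12,43,75] → █
    (9,4)@(19, 9): e=[24,21,85] → █
    (10,4)@(21, 9): e=[36,-1,95] → ·
    (5,5)@(11, 11): e=[4,101,25] → █
    (6,5)@(13, 11): e=[16,79,35] → █
    (10,5)@(21, 11): e=[64,-9,75] → ·
    (5,6)@(11, 13): e=[32,93,5] → █
    (10,6)@(21, 13): e=[92,-17,55] → ·
    (0,7)@(1, 15): e=[0,195,-65] → ·  [on edge]
  covered (16 px):
    · · · · · · · · · · · ·
    · · · · · · · · · · · ·
    · · · · · · · · · · · ·
    · · · · · · · · · · █ ·
    · · · · · · · █ █ █ · ·
    · · · · · █ █ █ █ █ · ·
    · · · · · █ █ █ █ █ · ·
    · · · · · · · █ █ · · ·
    · · · · · · · · · · · ·
    · · · · · · · · · · · ·
T4:
  2·area = 170
  edge (21, 12)→(22, 20): d=(1,8) right/bottom  bias=-1
  edge (22, 20)→(0, 14): d=(-22,-6) top-left  bias=+0
  edge (0, 14)→(21, 12): d=(21,-2) top-left  bias=+0
    (5,6)@(11, 13): e=[81,88,1] → █
    (6,6)@(13, 13): e=[65,100,5] → █
    (7,6)@(15, 13): e=[49,112,9] → █
    (8,6)@(17, 13): e=[33,124,13] → █
    (9,6)@(19, 13): e=[17,136,17] → █
    (10,6)@(21, 13): e=[1,148,21] → █
    (11,6)@(23, 13): e=[-15,160,25] → ·
    (2,7)@(5, 15): e=[131,8,31] → █
    (3,7)@(7, 15): e=[115,20,35] → █
    (4,7)@(9, 15): e=[99,32,39] → █
    (11,7)@(23, 15): e=[-13,116,67] → ·
    (2,8)@(5, 17): e=[133,-36,73] → ·
    (5,8)@(11, 17): e=[85,0,85] → █  [on edge]
  covered (23 px):
    · · · · · · · · · · · ·
    · · · · · · · · · · · ·
    · · · · · · · · · · · ·
    · · · · · · · · · · · ·
    · · · · · · · · · · · ·
    · · · · · · · · · · · ·
    · · · · · █ █ █ █ █ █ ·
    · · █ █ █ █ █ █ █ █ █ ·
    · · · · · █ █ █ █ █ █ ·
    · · · · · · · · · █ █ ·

Answer: "outside"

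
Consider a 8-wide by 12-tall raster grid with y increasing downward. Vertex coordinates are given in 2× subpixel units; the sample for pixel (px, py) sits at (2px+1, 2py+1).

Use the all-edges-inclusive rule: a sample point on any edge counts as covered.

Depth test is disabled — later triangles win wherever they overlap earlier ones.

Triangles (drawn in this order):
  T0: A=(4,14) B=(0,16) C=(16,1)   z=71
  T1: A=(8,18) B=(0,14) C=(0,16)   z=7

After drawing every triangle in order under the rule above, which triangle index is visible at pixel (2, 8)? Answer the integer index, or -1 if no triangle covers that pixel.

T0:
  2·area = 28
  edge (4, 14)→(0, 16): d=(-4,2) inclusive
  edge (0, 16)→(16, 1): d=(16,-15) inclusive
  edge (16, 1)→(4, 14): d=(-12,13) inclusive
  covered (0 px):
    · · · · · · · ·
    · · · · · · · ·
    · · · · · · · ·
    · · · · · · · ·
    · · · · · · · ·
    · · · · · · · ·
    · · · · · · · ·
    · · · · · · · ·
    · · · · · · · ·
    · · · · · · · ·
    · · · · · · · ·
    · · · · · · · ·
T1:
  2·area = 16  (B↔C swapped to make it positive)
  edge (8, 18)→(0, 16): d=(-8,-2) inclusive
  edge (0, 16)→(0, 14): d=(0,-2) inclusive
  edge (0, 14)→(8, 18): d=(8,4) inclusive
    (0,7)@(1, 15): e=[10,2,4] → #
    (1,7)@(3, 15): e=[14,6,-4] → ·
    (0,8)@(1, 17): e=[-6,2,20] → ·
    (2,8)@(5, 17): e=[2,10,4] → #
    (3,8)@(7, 17): e=[6,14,-4] → ·
    (2,9)@(5, 19): e=[-14,10,20] → ·
  covered (2 px):
    · · · · · · · ·
    · · · · · · · ·
    · · · · · · · ·
    · · · · · · · ·
    · · · · · · · ·
    · · · · · · · ·
    · · · · · · · ·
    # · · · · · · ·
    · · # · · · · ·
    · · · · · · · ·
    · · · · · · · ·
    · · · · · · · ·

Z-buffer (winner per pixel, '.' = empty):
  . . . . . . . .
  . . . . . . . .
  . . . . . . . .
  . . . . . . . .
  . . . . . . . .
  . . . . . . . .
  . . . . . . . .
  1 . . . . . . .
  . . 1 . . . . .
  . . . . . . . .
  . . . . . . . .
  . . . . . . . .

Answer: 1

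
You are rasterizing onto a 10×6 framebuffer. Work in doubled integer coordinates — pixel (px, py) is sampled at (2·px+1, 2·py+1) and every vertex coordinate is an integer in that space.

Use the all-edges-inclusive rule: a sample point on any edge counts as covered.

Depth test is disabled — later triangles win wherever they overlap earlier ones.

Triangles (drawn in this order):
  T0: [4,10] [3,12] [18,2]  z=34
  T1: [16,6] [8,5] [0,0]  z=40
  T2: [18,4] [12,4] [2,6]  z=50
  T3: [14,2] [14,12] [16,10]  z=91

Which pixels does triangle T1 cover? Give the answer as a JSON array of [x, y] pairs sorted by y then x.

T0:
  2·area = 20  (B↔C swapped to make it positive)
  edge (4, 10)→(18, 2): d=(14,-8) inclusive
  edge (18, 2)→(3, 12): d=(-15,10) inclusive
  edge (3, 12)→(4, 10): d=(1,-2) inclusive
    (6,2)@(13, 5): e=[2,5,13] → X
    (7,2)@(15, 5): e=[18,-15,17] → .
    (6,3)@(13, 7): e=[30,-25,15] → .
    (3,4)@(7, 9): e=[10,5,5] → X
    (4,4)@(9, 9): e=[26,-15,9] → .
    (3,5)@(7, 11): e=[38,-25,7] → .
  covered (2 px):
    . . . . . . . . . .
    . . . . . . . . . .
    . . . . . . X . . .
    . . . . . . . . . .
    . . . X . . . . . .
    . . . . . . . . . .
T1:
  2·area = 32
  edge (16, 6)→(8, 5): d=(-8,-1) inclusive
  edge (8, 5)→(0, 0): d=(-8,-5) inclusive
  edge (0, 0)→(16, 6): d=(16,6) inclusive
    (2,1)@(5, 3): e=[13,1,18] → X
    (3,1)@(7, 3): e=[15,11,6] → X
    (4,1)@(9, 3): e=[17,21,-6] → .
    (2,2)@(5, 5): e=[-3,-15,50] → .
    (3,2)@(7, 5): e=[-1,-5,38] → .
    (4,2)@(9, 5): e=[1,5,26] → X
    (5,2)@(11, 5): e=[3,15,14] → X
    (6,2)@(13, 5): e=[5,25,2] → X
    (7,2)@(15, 5): e=[7,35,-10] → .
    (4,3)@(9, 7): e=[-15,-11,58] → .
    (5,3)@(11, 7): e=[-13,-1,46] → .
    (6,3)@(13, 7): e=[-11,9,34] → .
  covered (5 px):
    . . . . . . . . . .
    . . X X . . . . . .
    . . . . X X X . . .
    . . . . . . . . . .
    . . . . . . . . . .
    . . . . . . . . . .
T2:
  2·area = 12  (B↔C swapped to make it positive)
  edge (18, 4)→(2, 6): d=(-16,2) inclusive
  edge (2, 6)→(12, 4): d=(10,-2) inclusive
  edge (12, 4)→(18, 4): d=(6,0) inclusive
    (8,1)@(17, 3): e=[18,0,-6] → .  [on edge]
    (3,2)@(7, 5): e=[6,0,6] → X  [on edge]
    (4,2)@(9, 5): e=[2,4,6] → X
    (5,2)@(11, 5): e=[-2,8,6] → .
    (3,3)@(7, 7): e=[-26,20,18] → .
    (4,3)@(9, 7): e=[-30,24,18] → .
  covered (2 px):
    . . . . . . . . . .
    . . . . . . . . . .
    . . . X X . . . . .
    . . . . . . . . . .
    . . . . . . . . . .
    . . . . . . . . . .
T3:
  2·area = 20  (B↔C swapped to make it positive)
  edge (14, 2)→(16, 10): d=(2,8) inclusive
  edge (16, 10)→(14, 12): d=(-2,2) inclusive
  edge (14, 12)→(14, 2): d=(0,-10) inclusive
    (7,3)@(15, 7): e=[2,8,10] → X
    (8,3)@(17, 7): e=[-14,4,30] → .
    (9,3)@(19, 7): e=[-30,0,50] → .  [on edge]
    (7,4)@(15, 9): e=[6,4,10] → X
    (8,4)@(17, 9): e=[-10,0,30] → .  [on edge]
    (7,5)@(15, 11): e=[10,0,10] → X  [on edge]
    (8,5)@(17, 11): e=[-6,-4,30] → .
  covered (3 px):
    . . . . . . . . . .
    . . . . . . . . . .
    . . . . . . . . . .
    . . . . . . . X . .
    . . . . . . . X . .
    . . . . . . . X . .

Answer: [[2,1],[3,1],[4,2],[5,2],[6,2]]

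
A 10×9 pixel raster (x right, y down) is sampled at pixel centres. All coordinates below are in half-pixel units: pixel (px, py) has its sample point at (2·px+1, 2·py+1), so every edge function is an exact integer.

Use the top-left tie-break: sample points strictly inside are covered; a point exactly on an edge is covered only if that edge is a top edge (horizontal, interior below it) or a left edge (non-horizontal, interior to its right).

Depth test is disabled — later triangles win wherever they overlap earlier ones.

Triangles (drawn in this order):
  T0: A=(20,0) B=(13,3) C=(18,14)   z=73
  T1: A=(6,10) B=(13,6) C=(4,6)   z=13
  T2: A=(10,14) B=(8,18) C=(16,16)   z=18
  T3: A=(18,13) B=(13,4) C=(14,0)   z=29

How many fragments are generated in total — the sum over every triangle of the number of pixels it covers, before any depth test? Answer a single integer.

T0:
  2·area = 92  (B↔C swapped to make it positive)
  edge (20, 0)→(18, 14): d=(-2,14) right/bottom  bias=-1
  edge (18, 14)→(13, 3): d=(-5,-11) top-left  bias=+0
  edge (13, 3)→(20, 0): d=(7,-3) top-left  bias=+0
    (9,0)@(19, 1): e=[12,76,4] → X
    (6,1)@(13, 3): e=[92,0,0] → X  [on edge]
    (7,1)@(15, 3): e=[64,22,6] → X
    (8,1)@(17, 3): e=[36,44,12] → X
    (6,2)@(13, 5): e=[88,-10,14] → .
    (7,2)@(15, 5): e=[60,12,20] → X
    (7,3)@(15, 7): e=[56,2,34] → X
    (9,3)@(19, 7): e=[0,46,46] → .  [on edge]
    (7,4)@(15, 9): e=[52,-8,48] → .
    (8,4)@(17, 9): e=[24,14,54] → X
    (9,4)@(19, 9): e=[-4,36,60] → .
    (8,5)@(17, 11): e=[20,4,68] → X
  covered (12 px):
    . . . . . . . . . X
    . . . . . . X X X X
    . . . . . . . X X X
    . . . . . . . X X .
    . . . . . . . . X .
    . . . . . . . . X .
    . . . . . . . . . .
    . . . . . . . . . .
    . . . . . . . . . .
T1:
  2·area = 36  (B↔C swapped to make it positive)
  edge (6, 10)→(4, 6): d=(-2,-4) top-left  bias=+0
  edge (4, 6)→(13, 6): d=(9,0) top-left  bias=+0
  edge (13, 6)→(6, 10): d=(-7,4) right/bottom  bias=-1
    (2,3)@(5, 7): e=[2,9,25] → X
    (3,3)@(7, 7): e=[10,9,17] → X
    (4,3)@(9, 7): e=[18,9,9] → X
    (5,3)@(11, 7): e=[26,9,1] → X
    (6,3)@(13, 7): e=[34,9,-7] → .
    (2,4)@(5, 9): e=[-2,27,11] → .
    (3,4)@(7, 9): e=[6,27,3] → X
    (4,4)@(9, 9): e=[14,27,-5] → .
    (5,4)@(11, 9): e=[22,27,-13] → .
    (3,5)@(7, 11): e=[2,45,-11] → .
  covered (5 px):
    . . . . . . . . . .
    . . . . . . . . . .
    . . . . . . . . . .
    . . X X X X . . . .
    . . . X . . . . . .
    . . . . . . . . . .
    . . . . . . . . . .
    . . . . . . . . . .
    . . . . . . . . . .
T2:
  2·area = 28  (B↔C swapped to make it positive)
  edge (10, 14)→(16, 16): d=(6,2) right/bottom  bias=-1
  edge (16, 16)→(8, 18): d=(-8,2) right/bottom  bias=-1
  edge (8, 18)→(10, 14): d=(2,-4) top-left  bias=+0
    (0,5)@(1, 11): e=[0,70,-42] → .  [on edge]
    (3,6)@(7, 13): e=[0,42,-14] → .  [on edge]
    (5,7)@(11, 15): e=[4,18,6] → X
    (6,7)@(13, 15): e=[0,14,14] → .  [on edge]
    (4,8)@(9, 17): e=[20,6,2] → X
    (6,8)@(13, 17): e=[12,-2,18] → .
    (9,8)@(19, 17): e=[0,-14,42] → .  [on edge]
  covered (3 px):
    . . . . . . . . . .
    . . . . . . . . . .
    . . . . . . . . . .
    . . . . . . . . . .
    . . . . . . . . . .
    . . . . . . . . . .
    . . . . . . . . . .
    . . . . . X . . . .
    . . . . X X . . . .
T3:
  2·area = 29
  edge (18, 13)→(13, 4): d=(-5,-9) top-left  bias=+0
  edge (13, 4)→(14, 0): d=(1,-4) top-left  bias=+0
  edge (14, 0)→(18, 13): d=(4,13) right/bottom  bias=-1
    (7,2)@(15, 5): e=[13,9,7] → X
    (8,2)@(17, 5): e=[31,17,-19] → .
    (7,3)@(15, 7): e=[3,11,15] → X
    (8,3)@(17, 7): e=[21,19,-11] → .
    (7,4)@(15, 9): e=[-7,13,23] → .
    (8,5)@(17, 11): e=[1,23,5] → X
    (9,5)@(19, 11): e=[19,31,-21] → .
    (8,6)@(17, 13): e=[-9,25,13] → .
  covered (3 px):
    . . . . . . . . . .
    . . . . . . . . . .
    . . . . . . . X . .
    . . . . . . . X . .
    . . . . . . . . . .
    . . . . . . . . X .
    . . . . . . . . . .
    . . . . . . . . . .
    . . . . . . . . . .

Final: 23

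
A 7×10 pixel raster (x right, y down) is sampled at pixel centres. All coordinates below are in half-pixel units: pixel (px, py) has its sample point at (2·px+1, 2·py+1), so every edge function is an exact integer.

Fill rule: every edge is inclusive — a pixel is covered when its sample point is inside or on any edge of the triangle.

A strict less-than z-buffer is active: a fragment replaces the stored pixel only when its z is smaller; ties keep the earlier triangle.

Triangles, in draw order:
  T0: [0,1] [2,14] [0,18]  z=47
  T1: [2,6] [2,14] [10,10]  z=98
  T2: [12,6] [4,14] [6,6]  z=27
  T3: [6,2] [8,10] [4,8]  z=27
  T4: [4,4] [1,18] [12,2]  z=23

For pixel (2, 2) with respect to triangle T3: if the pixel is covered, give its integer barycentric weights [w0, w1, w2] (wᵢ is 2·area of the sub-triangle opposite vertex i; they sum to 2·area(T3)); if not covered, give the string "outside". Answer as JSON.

T0:
  2·area = 34
  edge (0, 1)→(2, 14): d=(2,13) inclusive
  edge (2, 14)→(0, 18): d=(-2,4) inclusive
  edge (0, 18)→(0, 1): d=(0,-17) inclusive
    (0,4)@(1, 9): e=[3,14,17] → X
    (1,4)@(3, 9): e=[-23,6,51] → .
    (0,5)@(1, 11): e=[7,10,17] → X
    (1,5)@(3, 11): e=[-19,2,51] → .
    (0,6)@(1, 13): e=[11,6,17] → X
    (1,6)@(3, 13): e=[-15,-2,51] → .
    (0,7)@(1, 15): e=[15,2,17] → X
    (1,7)@(3, 15): e=[-11,-6,51] → .
    (0,8)@(1, 17): e=[19,-2,17] → .
  covered (4 px):
    . . . . . . .
    . . . . . . .
    . . . . . . .
    . . . . . . .
    X . . . . . .
    X . . . . . .
    X . . . . . .
    X . . . . . .
    . . . . . . .
    . . . . . . .
T1:
  2·area = 64  (B↔C swapped to make it positive)
  edge (2, 6)→(10, 10): d=(8,4) inclusive
  edge (10, 10)→(2, 14): d=(-8,4) inclusive
  edge (2, 14)→(2, 6): d=(0,-8) inclusive
    (1,3)@(3, 7): e=[4,52,8] → X
    (2,3)@(5, 7): e=[-4,44,24] → .
    (1,4)@(3, 9): e=[20,36,8] → X
    (2,4)@(5, 9): e=[12,28,24] → X
    (3,4)@(7, 9): e=[4,20,40] → X
    (4,4)@(9, 9): e=[-4,12,56] → .
    (1,5)@(3, 11): e=[36,20,8] → X
    (4,5)@(9, 11): e=[12,-4,56] → .
    (1,6)@(3, 13): e=[52,4,8] → X
    (2,6)@(5, 13): e=[44,-4,24] → .
    (3,6)@(7, 13): e=[36,-12,40] → .
    (1,7)@(3, 15): e=[68,-12,8] → .
  covered (8 px):
    . . . . . . .
    . . . . . . .
    . . . . . . .
    . X . . . . .
    . X X X . . .
    . X X X . . .
    . X . . . . .
    . . . . . . .
    . . . . . . .
    . . . . . . .
T2:
  2·area = 48
  edge (12, 6)→(4, 14): d=(-8,8) inclusive
  edge (4, 14)→(6, 6): d=(2,-8) inclusive
  edge (6, 6)→(12, 6): d=(6,0) inclusive
    (6,2)@(13, 5): e=[0,54,-6] → .  [on edge]
    (3,3)@(7, 7): e=[32,10,6] → X
    (4,3)@(9, 7): e=[16,26,6] → X
    (5,3)@(11, 7): e=[0,42,6] → X  [on edge]
    (6,3)@(13, 7): e=[-16,58,6] → .
    (3,4)@(7, 9): e=[16,14,18] → X
    (4,4)@(9, 9): e=[0,30,18] → X  [on edge]
    (5,4)@(11, 9): e=[-16,46,18] → .
    (2,5)@(5, 11): e=[16,2,30] → X
    (3,5)@(7, 11): e=[0,18,30] → X  [on edge]
    (4,5)@(9, 11): e=[-16,34,30] → .
    (2,6)@(5, 13): e=[0,6,42] → X  [on edge]
    (1,7)@(3, 15): e=[0,-6,54] → .  [on edge]
    (0,8)@(1, 17): e=[0,-18,66] → .  [on edge]
  covered (8 px):
    . . . . . . .
    . . . . . . .
    . . . . . . .
    . . . X X X .
    . . . X X . .
    . . X X . . .
    . . X . . . .
    . . . . . . .
    . . . . . . .
    . . . . . . .
T3:
  2·area = 28
  edge (6, 2)→(8, 10): d=(2,8) inclusive
  edge (8, 10)→(4, 8): d=(-4,-2) inclusive
  edge (4, 8)→(6, 2): d=(2,-6) inclusive
    (2,2)@(5, 5): e=[14,14,0] → X  [on edge]
    (3,2)@(7, 5): e=[-2,18,12] → .
    (2,3)@(5, 7): e=[18,6,4] → X
    (3,3)@(7, 7): e=[2,10,16] → X
    (4,3)@(9, 7): e=[-14,14,28] → .
    (2,4)@(5, 9): e=[22,-2,8] → .
    (3,4)@(7, 9): e=[6,2,20] → X
    (4,4)@(9, 9): e=[-10,6,32] → .
    (1,5)@(3, 11): e=[42,-14,0] → .  [on edge]
    (3,5)@(7, 11): e=[10,-6,24] → .
    (0,8)@(1, 17): e=[70,-42,0] → .  [on edge]
  covered (4 px):
    . . . . . . .
    . . . . . . .
    . . X . . . .
    . . X X . . .
    . . . X . . .
    . . . . . . .
    . . . . . . .
    . . . . . . .
    . . . . . . .
    . . . . . . .
T4:
  2·area = 106  (B↔C swapped to make it positive)
  edge (4, 4)→(12, 2): d=(8,-2) inclusive
  edge (12, 2)→(1, 18): d=(-11,16) inclusive
  edge (1, 18)→(4, 4): d=(3,-14) inclusive
    (4,1)@(9, 3): e=[2,37,67] → X
    (5,1)@(11, 3): e=[6,5,95] → X
    (6,1)@(13, 3): e=[10,-27,123] → .
    (2,2)@(5, 5): e=[10,79,17] → X
    (3,2)@(7, 5): e=[14,47,45] → X
    (5,2)@(11, 5): e=[22,-17,101] → .
    (2,3)@(5, 7): e=[26,57,23] → X
    (4,3)@(9, 7): e=[34,-7,79] → .
    (1,4)@(3, 9): e=[38,67,1] → X
    (4,4)@(9, 9): e=[50,-29,85] → .
    (1,5)@(3, 11): e=[54,45,7] → X
    (3,5)@(7, 11): e=[62,-19,63] → .
  covered (14 px):
    . . . . . . .
    . . . . X X .
    . . X X X . .
    . . X X . . .
    . X X X . . .
    . X X . . . .
    . X . . . . .
    . X . . . . .
    . . . . . . .
    . . . . . . .

Final: [14,0,14]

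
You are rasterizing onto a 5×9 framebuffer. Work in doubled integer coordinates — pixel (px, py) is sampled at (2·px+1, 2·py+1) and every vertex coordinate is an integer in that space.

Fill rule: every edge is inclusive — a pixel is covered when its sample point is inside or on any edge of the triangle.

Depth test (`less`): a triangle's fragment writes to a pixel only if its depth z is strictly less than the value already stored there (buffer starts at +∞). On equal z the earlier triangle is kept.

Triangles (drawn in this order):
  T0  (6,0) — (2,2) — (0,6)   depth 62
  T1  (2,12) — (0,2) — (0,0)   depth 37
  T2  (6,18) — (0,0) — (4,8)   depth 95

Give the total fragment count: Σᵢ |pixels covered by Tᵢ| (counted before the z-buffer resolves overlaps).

T0:
  2·area = 12  (B↔C swapped to make it positive)
  edge (6, 0)→(0, 6): d=(-6,6) inclusive
  edge (0, 6)→(2, 2): d=(2,-4) inclusive
  edge (2, 2)→(6, 0): d=(4,-2) inclusive
    (2,0)@(5, 1): e=[0,10,2] → X  [on edge]
    (3,0)@(7, 1): e=[-12,18,6] → .
    (1,1)@(3, 3): e=[0,6,6] → X  [on edge]
    (2,1)@(5, 3): e=[-12,14,10] → .
    (0,2)@(1, 5): e=[0,2,10] → X  [on edge]
    (1,2)@(3, 5): e=[-12,10,14] → .
    (0,3)@(1, 7): e=[-12,6,18] → .
  covered (3 px):
    . . X . .
    . X . . .
    X . . . .
    . . . . .
    . . . . .
    . . . . .
    . . . . .
    . . . . .
    . . . . .
T1:
  2·area = 4
  edge (2, 12)→(0, 2): d=(-2,-10) inclusive
  edge (0, 2)→(0, 0): d=(0,-2) inclusive
  edge (0, 0)→(2, 12): d=(2,12) inclusive
    (0,3)@(1, 7): e=[0,2,2] → X  [on edge]
    (1,3)@(3, 7): e=[20,6,-22] → .
    (0,4)@(1, 9): e=[-4,2,6] → .
    (1,8)@(3, 17): e=[0,6,-2] → .  [on edge]
  covered (1 px):
    . . . . .
    . . . . .
    . . . . .
    X . . . .
    . . . . .
    . . . . .
    . . . . .
    . . . . .
    . . . . .
T2:
  2·area = 24
  edge (6, 18)→(0, 0): d=(-6,-18) inclusive
  edge (0, 0)→(4, 8): d=(4,8) inclusive
  edge (4, 8)→(6, 18): d=(2,10) inclusive
    (0,1)@(1, 3): e=[0,4,20] → X  [on edge]
    (1,1)@(3, 3): e=[36,-12,0] → .  [on edge]
    (0,2)@(1, 5): e=[-12,12,24] → .
    (1,3)@(3, 7): e=[12,4,8] → X
    (2,3)@(5, 7): e=[48,-12,-12] → .
    (1,4)@(3, 9): e=[0,12,12] → X  [on edge]
    (2,4)@(5, 9): e=[36,-4,-8] → .
    (1,5)@(3, 11): e=[-12,20,16] → .
    (2,6)@(5, 13): e=[12,12,0] → X  [on edge]
    (3,6)@(7, 13): e=[48,-4,-20] → .
    (2,7)@(5, 15): e=[0,20,4] → X  [on edge]
    (3,7)@(7, 15): e=[36,4,-16] → .
  covered (5 px):
    . . . . .
    X . . . .
    . . . . .
    . X . . .
    . X . . .
    . . . . .
    . . X . .
    . . X . .
    . . . . .

Result: 9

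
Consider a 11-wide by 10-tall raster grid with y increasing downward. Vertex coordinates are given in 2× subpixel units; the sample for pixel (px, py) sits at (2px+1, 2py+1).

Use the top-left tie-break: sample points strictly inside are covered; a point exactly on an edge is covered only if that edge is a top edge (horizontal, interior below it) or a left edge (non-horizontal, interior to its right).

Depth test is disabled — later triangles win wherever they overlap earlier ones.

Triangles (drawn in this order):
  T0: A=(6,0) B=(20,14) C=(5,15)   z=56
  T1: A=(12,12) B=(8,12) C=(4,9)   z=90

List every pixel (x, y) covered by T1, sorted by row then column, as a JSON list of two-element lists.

T0:
  2·area = 224
  edge (6, 0)→(20, 14): d=(14,14) right/bottom  bias=-1
  edge (20, 14)→(5, 15): d=(-15,1) right/bottom  bias=-1
  edge (5, 15)→(6, 0): d=(1,-15) top-left  bias=+0
    (3,0)@(7, 1): e=[0,208,16] → ·  [on edge]
    (3,1)@(7, 3): e=[28,178,18] → █
    (4,1)@(9, 3): e=[0,176,48] → ·  [on edge]
    (3,2)@(7, 5): e=[56,148,20] → █
    (4,2)@(9, 5): e=[28,146,50] → █
    (5,2)@(11, 5): e=[0,144,80] → ·  [on edge]
    (3,3)@(7, 7): e=[84,118,22] → █
    (5,3)@(11, 7): e=[28,114,82] → █
    (6,3)@(13, 7): e=[0,112,112] → ·  [on edge]
    (3,4)@(7, 9): e=[112,88,24] → █
    (6,4)@(13, 9): e=[28,82,114] → █
    (7,4)@(15, 9): e=[0,80,144] → ·  [on edge]
    (8,5)@(17, 11): e=[0,48,176] → ·  [on edge]
    (9,6)@(19, 13): e=[0,16,208] → ·  [on edge]
    (2,7)@(5, 15): e=[224,0,0] → ·  [on edge]
    (10,7)@(21, 15): e=[0,-16,240] → ·  [on edge]
  covered (21 px):
    · · · · · · · · · · ·
    · · · █ · · · · · · ·
    · · · █ █ · · · · · ·
    · · · █ █ █ · · · · ·
    · · · █ █ █ █ · · · ·
    · · · █ █ █ █ █ · · ·
    · · · █ █ █ █ █ █ · ·
    · · · · · · · · · · ·
    · · · · · · · · · · ·
    · · · · · · · · · · ·
T1:
  2·area = 12
  edge (12, 12)→(8, 12): d=(-4,0) right/bottom  bias=-1
  edge (8, 12)→(4, 9): d=(-4,-3) top-left  bias=+0
  edge (4, 9)→(12, 12): d=(8,3) right/bottom  bias=-1
    (3,5)@(7, 11): e=[4,1,7] → █
    (4,5)@(9, 11): e=[4,7,1] → █
    (5,5)@(11, 11): e=[4,13,-5] → ·
    (3,6)@(7, 13): e=[-4,-7,23] → ·
    (4,6)@(9, 13): e=[-4,-1,17] → ·
  covered (2 px):
    · · · · · · · · · · ·
    · · · · · · · · · · ·
    · · · · · · · · · · ·
    · · · · · · · · · · ·
    · · · · · · · · · · ·
    · · · █ █ · · · · · ·
    · · · · · · · · · · ·
    · · · · · · · · · · ·
    · · · · · · · · · · ·
    · · · · · · · · · · ·

Final: [[3,5],[4,5]]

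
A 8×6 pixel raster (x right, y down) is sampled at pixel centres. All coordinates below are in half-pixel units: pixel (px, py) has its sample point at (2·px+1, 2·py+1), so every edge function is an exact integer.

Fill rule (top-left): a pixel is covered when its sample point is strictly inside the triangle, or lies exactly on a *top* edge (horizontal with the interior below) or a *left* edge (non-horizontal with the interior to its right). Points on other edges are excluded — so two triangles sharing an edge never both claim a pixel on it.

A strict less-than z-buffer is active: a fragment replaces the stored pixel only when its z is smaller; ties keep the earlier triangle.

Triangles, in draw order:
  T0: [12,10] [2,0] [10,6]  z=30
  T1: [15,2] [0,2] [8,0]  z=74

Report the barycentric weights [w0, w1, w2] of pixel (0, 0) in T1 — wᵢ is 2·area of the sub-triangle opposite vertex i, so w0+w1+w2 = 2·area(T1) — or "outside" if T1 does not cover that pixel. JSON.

T0:
  2·area = 20
  edge (12, 10)→(2, 0): d=(-10,-10) top-left  bias=+0
  edge (2, 0)→(10, 6): d=(8,6) right/bottom  bias=-1
  edge (10, 6)→(12, 10): d=(2,4) right/bottom  bias=-1
    (1,0)@(3, 1): e=[0,2,18] → X  [on edge]
    (2,0)@(5, 1): e=[20,-10,10] → .
    (1,1)@(3, 3): e=[-20,18,22] → .
    (2,1)@(5, 3): e=[0,6,14] → X  [on edge]
    (3,1)@(7, 3): e=[20,-6,6] → .
    (2,2)@(5, 5): e=[-20,22,18] → .
    (3,2)@(7, 5): e=[0,10,10] → X  [on edge]
    (4,2)@(9, 5): e=[20,-2,2] → .
    (3,3)@(7, 7): e=[-20,26,14] → .
    (4,3)@(9, 7): e=[0,14,6] → X  [on edge]
    (5,3)@(11, 7): e=[20,2,-2] → .
    (4,4)@(9, 9): e=[-20,30,10] → .
    (5,4)@(11, 9): e=[0,18,2] → X  [on edge]
    (6,5)@(13, 11): e=[0,22,-2] → .  [on edge]
  covered (5 px):
    . X . . . . . .
    . . X . . . . .
    . . . X . . . .
    . . . . X . . .
    . . . . . X . .
    . . . . . . . .
T1:
  2·area = 30
  edge (15, 2)→(0, 2): d=(-15,0) right/bottom  bias=-1
  edge (0, 2)→(8, 0): d=(8,-2) top-left  bias=+0
  edge (8, 0)→(15, 2): d=(7,2) right/bottom  bias=-1
    (2,0)@(5, 1): e=[15,2,13] → X
    (3,0)@(7, 1): e=[15,6,9] → X
    (4,0)@(9, 1): e=[15,10,5] → X
    (5,0)@(11, 1): e=[15,14,1] → X
    (6,0)@(13, 1): e=[15,18,-3] → .
    (2,1)@(5, 3): e=[-15,18,27] → .
    (3,1)@(7, 3): e=[-15,22,23] → .
    (4,1)@(9, 3): e=[-15,26,19] → .
    (5,1)@(11, 3): e=[-15,30,15] → .
  covered (4 px):
    . . X X X X . .
    . . . . . . . .
    . . . . . . . .
    . . . . . . . .
    . . . . . . . .
    . . . . . . . .

Result: "outside"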